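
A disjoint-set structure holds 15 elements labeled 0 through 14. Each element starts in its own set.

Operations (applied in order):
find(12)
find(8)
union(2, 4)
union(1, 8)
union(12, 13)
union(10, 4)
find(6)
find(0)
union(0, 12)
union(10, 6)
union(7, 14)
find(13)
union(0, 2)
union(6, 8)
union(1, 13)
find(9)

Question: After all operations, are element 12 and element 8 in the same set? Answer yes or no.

Step 1: find(12) -> no change; set of 12 is {12}
Step 2: find(8) -> no change; set of 8 is {8}
Step 3: union(2, 4) -> merged; set of 2 now {2, 4}
Step 4: union(1, 8) -> merged; set of 1 now {1, 8}
Step 5: union(12, 13) -> merged; set of 12 now {12, 13}
Step 6: union(10, 4) -> merged; set of 10 now {2, 4, 10}
Step 7: find(6) -> no change; set of 6 is {6}
Step 8: find(0) -> no change; set of 0 is {0}
Step 9: union(0, 12) -> merged; set of 0 now {0, 12, 13}
Step 10: union(10, 6) -> merged; set of 10 now {2, 4, 6, 10}
Step 11: union(7, 14) -> merged; set of 7 now {7, 14}
Step 12: find(13) -> no change; set of 13 is {0, 12, 13}
Step 13: union(0, 2) -> merged; set of 0 now {0, 2, 4, 6, 10, 12, 13}
Step 14: union(6, 8) -> merged; set of 6 now {0, 1, 2, 4, 6, 8, 10, 12, 13}
Step 15: union(1, 13) -> already same set; set of 1 now {0, 1, 2, 4, 6, 8, 10, 12, 13}
Step 16: find(9) -> no change; set of 9 is {9}
Set of 12: {0, 1, 2, 4, 6, 8, 10, 12, 13}; 8 is a member.

Answer: yes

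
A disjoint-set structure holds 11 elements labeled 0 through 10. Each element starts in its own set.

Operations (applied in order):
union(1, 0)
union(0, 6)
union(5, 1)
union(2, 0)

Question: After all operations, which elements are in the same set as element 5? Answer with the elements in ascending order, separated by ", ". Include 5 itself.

Step 1: union(1, 0) -> merged; set of 1 now {0, 1}
Step 2: union(0, 6) -> merged; set of 0 now {0, 1, 6}
Step 3: union(5, 1) -> merged; set of 5 now {0, 1, 5, 6}
Step 4: union(2, 0) -> merged; set of 2 now {0, 1, 2, 5, 6}
Component of 5: {0, 1, 2, 5, 6}

Answer: 0, 1, 2, 5, 6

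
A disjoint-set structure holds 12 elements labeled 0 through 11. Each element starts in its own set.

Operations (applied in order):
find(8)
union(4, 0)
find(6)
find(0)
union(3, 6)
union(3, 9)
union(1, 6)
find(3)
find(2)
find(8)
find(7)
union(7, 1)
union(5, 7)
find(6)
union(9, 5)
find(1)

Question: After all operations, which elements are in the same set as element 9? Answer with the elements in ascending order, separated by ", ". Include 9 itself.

Answer: 1, 3, 5, 6, 7, 9

Derivation:
Step 1: find(8) -> no change; set of 8 is {8}
Step 2: union(4, 0) -> merged; set of 4 now {0, 4}
Step 3: find(6) -> no change; set of 6 is {6}
Step 4: find(0) -> no change; set of 0 is {0, 4}
Step 5: union(3, 6) -> merged; set of 3 now {3, 6}
Step 6: union(3, 9) -> merged; set of 3 now {3, 6, 9}
Step 7: union(1, 6) -> merged; set of 1 now {1, 3, 6, 9}
Step 8: find(3) -> no change; set of 3 is {1, 3, 6, 9}
Step 9: find(2) -> no change; set of 2 is {2}
Step 10: find(8) -> no change; set of 8 is {8}
Step 11: find(7) -> no change; set of 7 is {7}
Step 12: union(7, 1) -> merged; set of 7 now {1, 3, 6, 7, 9}
Step 13: union(5, 7) -> merged; set of 5 now {1, 3, 5, 6, 7, 9}
Step 14: find(6) -> no change; set of 6 is {1, 3, 5, 6, 7, 9}
Step 15: union(9, 5) -> already same set; set of 9 now {1, 3, 5, 6, 7, 9}
Step 16: find(1) -> no change; set of 1 is {1, 3, 5, 6, 7, 9}
Component of 9: {1, 3, 5, 6, 7, 9}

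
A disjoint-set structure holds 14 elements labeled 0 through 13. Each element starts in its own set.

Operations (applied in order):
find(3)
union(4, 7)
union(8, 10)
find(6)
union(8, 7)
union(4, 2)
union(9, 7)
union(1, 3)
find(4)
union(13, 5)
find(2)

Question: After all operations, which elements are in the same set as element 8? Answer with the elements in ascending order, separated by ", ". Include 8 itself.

Answer: 2, 4, 7, 8, 9, 10

Derivation:
Step 1: find(3) -> no change; set of 3 is {3}
Step 2: union(4, 7) -> merged; set of 4 now {4, 7}
Step 3: union(8, 10) -> merged; set of 8 now {8, 10}
Step 4: find(6) -> no change; set of 6 is {6}
Step 5: union(8, 7) -> merged; set of 8 now {4, 7, 8, 10}
Step 6: union(4, 2) -> merged; set of 4 now {2, 4, 7, 8, 10}
Step 7: union(9, 7) -> merged; set of 9 now {2, 4, 7, 8, 9, 10}
Step 8: union(1, 3) -> merged; set of 1 now {1, 3}
Step 9: find(4) -> no change; set of 4 is {2, 4, 7, 8, 9, 10}
Step 10: union(13, 5) -> merged; set of 13 now {5, 13}
Step 11: find(2) -> no change; set of 2 is {2, 4, 7, 8, 9, 10}
Component of 8: {2, 4, 7, 8, 9, 10}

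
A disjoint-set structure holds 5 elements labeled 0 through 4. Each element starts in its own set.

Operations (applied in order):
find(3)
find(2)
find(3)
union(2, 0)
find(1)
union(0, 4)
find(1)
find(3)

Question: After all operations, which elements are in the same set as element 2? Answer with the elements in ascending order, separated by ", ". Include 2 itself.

Step 1: find(3) -> no change; set of 3 is {3}
Step 2: find(2) -> no change; set of 2 is {2}
Step 3: find(3) -> no change; set of 3 is {3}
Step 4: union(2, 0) -> merged; set of 2 now {0, 2}
Step 5: find(1) -> no change; set of 1 is {1}
Step 6: union(0, 4) -> merged; set of 0 now {0, 2, 4}
Step 7: find(1) -> no change; set of 1 is {1}
Step 8: find(3) -> no change; set of 3 is {3}
Component of 2: {0, 2, 4}

Answer: 0, 2, 4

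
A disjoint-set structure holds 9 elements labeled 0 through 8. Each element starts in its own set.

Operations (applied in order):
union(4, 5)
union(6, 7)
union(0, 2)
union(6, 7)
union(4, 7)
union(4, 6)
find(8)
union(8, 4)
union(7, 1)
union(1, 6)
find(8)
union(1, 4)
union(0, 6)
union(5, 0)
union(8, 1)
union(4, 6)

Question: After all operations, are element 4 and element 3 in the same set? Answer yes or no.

Answer: no

Derivation:
Step 1: union(4, 5) -> merged; set of 4 now {4, 5}
Step 2: union(6, 7) -> merged; set of 6 now {6, 7}
Step 3: union(0, 2) -> merged; set of 0 now {0, 2}
Step 4: union(6, 7) -> already same set; set of 6 now {6, 7}
Step 5: union(4, 7) -> merged; set of 4 now {4, 5, 6, 7}
Step 6: union(4, 6) -> already same set; set of 4 now {4, 5, 6, 7}
Step 7: find(8) -> no change; set of 8 is {8}
Step 8: union(8, 4) -> merged; set of 8 now {4, 5, 6, 7, 8}
Step 9: union(7, 1) -> merged; set of 7 now {1, 4, 5, 6, 7, 8}
Step 10: union(1, 6) -> already same set; set of 1 now {1, 4, 5, 6, 7, 8}
Step 11: find(8) -> no change; set of 8 is {1, 4, 5, 6, 7, 8}
Step 12: union(1, 4) -> already same set; set of 1 now {1, 4, 5, 6, 7, 8}
Step 13: union(0, 6) -> merged; set of 0 now {0, 1, 2, 4, 5, 6, 7, 8}
Step 14: union(5, 0) -> already same set; set of 5 now {0, 1, 2, 4, 5, 6, 7, 8}
Step 15: union(8, 1) -> already same set; set of 8 now {0, 1, 2, 4, 5, 6, 7, 8}
Step 16: union(4, 6) -> already same set; set of 4 now {0, 1, 2, 4, 5, 6, 7, 8}
Set of 4: {0, 1, 2, 4, 5, 6, 7, 8}; 3 is not a member.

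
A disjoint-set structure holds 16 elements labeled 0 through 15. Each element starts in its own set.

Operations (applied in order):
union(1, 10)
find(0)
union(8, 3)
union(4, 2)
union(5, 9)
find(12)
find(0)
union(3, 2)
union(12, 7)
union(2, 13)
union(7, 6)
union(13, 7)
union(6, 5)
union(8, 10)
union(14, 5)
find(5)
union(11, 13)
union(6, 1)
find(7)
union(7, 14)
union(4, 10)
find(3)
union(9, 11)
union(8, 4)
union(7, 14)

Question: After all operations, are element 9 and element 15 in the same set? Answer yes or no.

Answer: no

Derivation:
Step 1: union(1, 10) -> merged; set of 1 now {1, 10}
Step 2: find(0) -> no change; set of 0 is {0}
Step 3: union(8, 3) -> merged; set of 8 now {3, 8}
Step 4: union(4, 2) -> merged; set of 4 now {2, 4}
Step 5: union(5, 9) -> merged; set of 5 now {5, 9}
Step 6: find(12) -> no change; set of 12 is {12}
Step 7: find(0) -> no change; set of 0 is {0}
Step 8: union(3, 2) -> merged; set of 3 now {2, 3, 4, 8}
Step 9: union(12, 7) -> merged; set of 12 now {7, 12}
Step 10: union(2, 13) -> merged; set of 2 now {2, 3, 4, 8, 13}
Step 11: union(7, 6) -> merged; set of 7 now {6, 7, 12}
Step 12: union(13, 7) -> merged; set of 13 now {2, 3, 4, 6, 7, 8, 12, 13}
Step 13: union(6, 5) -> merged; set of 6 now {2, 3, 4, 5, 6, 7, 8, 9, 12, 13}
Step 14: union(8, 10) -> merged; set of 8 now {1, 2, 3, 4, 5, 6, 7, 8, 9, 10, 12, 13}
Step 15: union(14, 5) -> merged; set of 14 now {1, 2, 3, 4, 5, 6, 7, 8, 9, 10, 12, 13, 14}
Step 16: find(5) -> no change; set of 5 is {1, 2, 3, 4, 5, 6, 7, 8, 9, 10, 12, 13, 14}
Step 17: union(11, 13) -> merged; set of 11 now {1, 2, 3, 4, 5, 6, 7, 8, 9, 10, 11, 12, 13, 14}
Step 18: union(6, 1) -> already same set; set of 6 now {1, 2, 3, 4, 5, 6, 7, 8, 9, 10, 11, 12, 13, 14}
Step 19: find(7) -> no change; set of 7 is {1, 2, 3, 4, 5, 6, 7, 8, 9, 10, 11, 12, 13, 14}
Step 20: union(7, 14) -> already same set; set of 7 now {1, 2, 3, 4, 5, 6, 7, 8, 9, 10, 11, 12, 13, 14}
Step 21: union(4, 10) -> already same set; set of 4 now {1, 2, 3, 4, 5, 6, 7, 8, 9, 10, 11, 12, 13, 14}
Step 22: find(3) -> no change; set of 3 is {1, 2, 3, 4, 5, 6, 7, 8, 9, 10, 11, 12, 13, 14}
Step 23: union(9, 11) -> already same set; set of 9 now {1, 2, 3, 4, 5, 6, 7, 8, 9, 10, 11, 12, 13, 14}
Step 24: union(8, 4) -> already same set; set of 8 now {1, 2, 3, 4, 5, 6, 7, 8, 9, 10, 11, 12, 13, 14}
Step 25: union(7, 14) -> already same set; set of 7 now {1, 2, 3, 4, 5, 6, 7, 8, 9, 10, 11, 12, 13, 14}
Set of 9: {1, 2, 3, 4, 5, 6, 7, 8, 9, 10, 11, 12, 13, 14}; 15 is not a member.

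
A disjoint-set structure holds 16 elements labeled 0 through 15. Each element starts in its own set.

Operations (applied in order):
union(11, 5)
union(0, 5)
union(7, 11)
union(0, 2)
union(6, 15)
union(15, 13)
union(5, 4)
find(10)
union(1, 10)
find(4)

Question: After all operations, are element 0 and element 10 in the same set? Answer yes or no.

Answer: no

Derivation:
Step 1: union(11, 5) -> merged; set of 11 now {5, 11}
Step 2: union(0, 5) -> merged; set of 0 now {0, 5, 11}
Step 3: union(7, 11) -> merged; set of 7 now {0, 5, 7, 11}
Step 4: union(0, 2) -> merged; set of 0 now {0, 2, 5, 7, 11}
Step 5: union(6, 15) -> merged; set of 6 now {6, 15}
Step 6: union(15, 13) -> merged; set of 15 now {6, 13, 15}
Step 7: union(5, 4) -> merged; set of 5 now {0, 2, 4, 5, 7, 11}
Step 8: find(10) -> no change; set of 10 is {10}
Step 9: union(1, 10) -> merged; set of 1 now {1, 10}
Step 10: find(4) -> no change; set of 4 is {0, 2, 4, 5, 7, 11}
Set of 0: {0, 2, 4, 5, 7, 11}; 10 is not a member.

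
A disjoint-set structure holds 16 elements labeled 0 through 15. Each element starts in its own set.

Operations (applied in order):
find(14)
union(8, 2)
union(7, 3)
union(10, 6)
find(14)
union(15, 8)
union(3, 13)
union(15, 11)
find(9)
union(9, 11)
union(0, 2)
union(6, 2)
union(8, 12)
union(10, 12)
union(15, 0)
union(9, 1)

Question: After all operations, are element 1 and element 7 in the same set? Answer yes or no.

Step 1: find(14) -> no change; set of 14 is {14}
Step 2: union(8, 2) -> merged; set of 8 now {2, 8}
Step 3: union(7, 3) -> merged; set of 7 now {3, 7}
Step 4: union(10, 6) -> merged; set of 10 now {6, 10}
Step 5: find(14) -> no change; set of 14 is {14}
Step 6: union(15, 8) -> merged; set of 15 now {2, 8, 15}
Step 7: union(3, 13) -> merged; set of 3 now {3, 7, 13}
Step 8: union(15, 11) -> merged; set of 15 now {2, 8, 11, 15}
Step 9: find(9) -> no change; set of 9 is {9}
Step 10: union(9, 11) -> merged; set of 9 now {2, 8, 9, 11, 15}
Step 11: union(0, 2) -> merged; set of 0 now {0, 2, 8, 9, 11, 15}
Step 12: union(6, 2) -> merged; set of 6 now {0, 2, 6, 8, 9, 10, 11, 15}
Step 13: union(8, 12) -> merged; set of 8 now {0, 2, 6, 8, 9, 10, 11, 12, 15}
Step 14: union(10, 12) -> already same set; set of 10 now {0, 2, 6, 8, 9, 10, 11, 12, 15}
Step 15: union(15, 0) -> already same set; set of 15 now {0, 2, 6, 8, 9, 10, 11, 12, 15}
Step 16: union(9, 1) -> merged; set of 9 now {0, 1, 2, 6, 8, 9, 10, 11, 12, 15}
Set of 1: {0, 1, 2, 6, 8, 9, 10, 11, 12, 15}; 7 is not a member.

Answer: no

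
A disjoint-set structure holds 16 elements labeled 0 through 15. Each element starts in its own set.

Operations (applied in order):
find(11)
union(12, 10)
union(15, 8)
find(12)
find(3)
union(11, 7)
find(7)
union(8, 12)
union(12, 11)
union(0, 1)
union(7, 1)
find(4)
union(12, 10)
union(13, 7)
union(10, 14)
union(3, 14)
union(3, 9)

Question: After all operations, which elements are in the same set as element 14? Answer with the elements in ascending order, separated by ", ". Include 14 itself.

Answer: 0, 1, 3, 7, 8, 9, 10, 11, 12, 13, 14, 15

Derivation:
Step 1: find(11) -> no change; set of 11 is {11}
Step 2: union(12, 10) -> merged; set of 12 now {10, 12}
Step 3: union(15, 8) -> merged; set of 15 now {8, 15}
Step 4: find(12) -> no change; set of 12 is {10, 12}
Step 5: find(3) -> no change; set of 3 is {3}
Step 6: union(11, 7) -> merged; set of 11 now {7, 11}
Step 7: find(7) -> no change; set of 7 is {7, 11}
Step 8: union(8, 12) -> merged; set of 8 now {8, 10, 12, 15}
Step 9: union(12, 11) -> merged; set of 12 now {7, 8, 10, 11, 12, 15}
Step 10: union(0, 1) -> merged; set of 0 now {0, 1}
Step 11: union(7, 1) -> merged; set of 7 now {0, 1, 7, 8, 10, 11, 12, 15}
Step 12: find(4) -> no change; set of 4 is {4}
Step 13: union(12, 10) -> already same set; set of 12 now {0, 1, 7, 8, 10, 11, 12, 15}
Step 14: union(13, 7) -> merged; set of 13 now {0, 1, 7, 8, 10, 11, 12, 13, 15}
Step 15: union(10, 14) -> merged; set of 10 now {0, 1, 7, 8, 10, 11, 12, 13, 14, 15}
Step 16: union(3, 14) -> merged; set of 3 now {0, 1, 3, 7, 8, 10, 11, 12, 13, 14, 15}
Step 17: union(3, 9) -> merged; set of 3 now {0, 1, 3, 7, 8, 9, 10, 11, 12, 13, 14, 15}
Component of 14: {0, 1, 3, 7, 8, 9, 10, 11, 12, 13, 14, 15}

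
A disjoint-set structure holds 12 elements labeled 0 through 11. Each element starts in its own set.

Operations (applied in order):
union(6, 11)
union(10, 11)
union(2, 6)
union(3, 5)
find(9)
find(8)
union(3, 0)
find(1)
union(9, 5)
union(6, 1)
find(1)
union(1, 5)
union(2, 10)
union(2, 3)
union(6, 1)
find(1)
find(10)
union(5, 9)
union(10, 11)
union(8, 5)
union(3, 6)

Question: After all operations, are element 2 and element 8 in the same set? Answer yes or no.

Step 1: union(6, 11) -> merged; set of 6 now {6, 11}
Step 2: union(10, 11) -> merged; set of 10 now {6, 10, 11}
Step 3: union(2, 6) -> merged; set of 2 now {2, 6, 10, 11}
Step 4: union(3, 5) -> merged; set of 3 now {3, 5}
Step 5: find(9) -> no change; set of 9 is {9}
Step 6: find(8) -> no change; set of 8 is {8}
Step 7: union(3, 0) -> merged; set of 3 now {0, 3, 5}
Step 8: find(1) -> no change; set of 1 is {1}
Step 9: union(9, 5) -> merged; set of 9 now {0, 3, 5, 9}
Step 10: union(6, 1) -> merged; set of 6 now {1, 2, 6, 10, 11}
Step 11: find(1) -> no change; set of 1 is {1, 2, 6, 10, 11}
Step 12: union(1, 5) -> merged; set of 1 now {0, 1, 2, 3, 5, 6, 9, 10, 11}
Step 13: union(2, 10) -> already same set; set of 2 now {0, 1, 2, 3, 5, 6, 9, 10, 11}
Step 14: union(2, 3) -> already same set; set of 2 now {0, 1, 2, 3, 5, 6, 9, 10, 11}
Step 15: union(6, 1) -> already same set; set of 6 now {0, 1, 2, 3, 5, 6, 9, 10, 11}
Step 16: find(1) -> no change; set of 1 is {0, 1, 2, 3, 5, 6, 9, 10, 11}
Step 17: find(10) -> no change; set of 10 is {0, 1, 2, 3, 5, 6, 9, 10, 11}
Step 18: union(5, 9) -> already same set; set of 5 now {0, 1, 2, 3, 5, 6, 9, 10, 11}
Step 19: union(10, 11) -> already same set; set of 10 now {0, 1, 2, 3, 5, 6, 9, 10, 11}
Step 20: union(8, 5) -> merged; set of 8 now {0, 1, 2, 3, 5, 6, 8, 9, 10, 11}
Step 21: union(3, 6) -> already same set; set of 3 now {0, 1, 2, 3, 5, 6, 8, 9, 10, 11}
Set of 2: {0, 1, 2, 3, 5, 6, 8, 9, 10, 11}; 8 is a member.

Answer: yes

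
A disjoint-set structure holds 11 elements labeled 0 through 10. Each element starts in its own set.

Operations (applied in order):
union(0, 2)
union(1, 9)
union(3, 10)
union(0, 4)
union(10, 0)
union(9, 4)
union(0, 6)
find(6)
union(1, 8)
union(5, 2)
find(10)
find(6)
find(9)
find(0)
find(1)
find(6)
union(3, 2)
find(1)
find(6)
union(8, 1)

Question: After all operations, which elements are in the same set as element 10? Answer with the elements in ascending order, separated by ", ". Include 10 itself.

Step 1: union(0, 2) -> merged; set of 0 now {0, 2}
Step 2: union(1, 9) -> merged; set of 1 now {1, 9}
Step 3: union(3, 10) -> merged; set of 3 now {3, 10}
Step 4: union(0, 4) -> merged; set of 0 now {0, 2, 4}
Step 5: union(10, 0) -> merged; set of 10 now {0, 2, 3, 4, 10}
Step 6: union(9, 4) -> merged; set of 9 now {0, 1, 2, 3, 4, 9, 10}
Step 7: union(0, 6) -> merged; set of 0 now {0, 1, 2, 3, 4, 6, 9, 10}
Step 8: find(6) -> no change; set of 6 is {0, 1, 2, 3, 4, 6, 9, 10}
Step 9: union(1, 8) -> merged; set of 1 now {0, 1, 2, 3, 4, 6, 8, 9, 10}
Step 10: union(5, 2) -> merged; set of 5 now {0, 1, 2, 3, 4, 5, 6, 8, 9, 10}
Step 11: find(10) -> no change; set of 10 is {0, 1, 2, 3, 4, 5, 6, 8, 9, 10}
Step 12: find(6) -> no change; set of 6 is {0, 1, 2, 3, 4, 5, 6, 8, 9, 10}
Step 13: find(9) -> no change; set of 9 is {0, 1, 2, 3, 4, 5, 6, 8, 9, 10}
Step 14: find(0) -> no change; set of 0 is {0, 1, 2, 3, 4, 5, 6, 8, 9, 10}
Step 15: find(1) -> no change; set of 1 is {0, 1, 2, 3, 4, 5, 6, 8, 9, 10}
Step 16: find(6) -> no change; set of 6 is {0, 1, 2, 3, 4, 5, 6, 8, 9, 10}
Step 17: union(3, 2) -> already same set; set of 3 now {0, 1, 2, 3, 4, 5, 6, 8, 9, 10}
Step 18: find(1) -> no change; set of 1 is {0, 1, 2, 3, 4, 5, 6, 8, 9, 10}
Step 19: find(6) -> no change; set of 6 is {0, 1, 2, 3, 4, 5, 6, 8, 9, 10}
Step 20: union(8, 1) -> already same set; set of 8 now {0, 1, 2, 3, 4, 5, 6, 8, 9, 10}
Component of 10: {0, 1, 2, 3, 4, 5, 6, 8, 9, 10}

Answer: 0, 1, 2, 3, 4, 5, 6, 8, 9, 10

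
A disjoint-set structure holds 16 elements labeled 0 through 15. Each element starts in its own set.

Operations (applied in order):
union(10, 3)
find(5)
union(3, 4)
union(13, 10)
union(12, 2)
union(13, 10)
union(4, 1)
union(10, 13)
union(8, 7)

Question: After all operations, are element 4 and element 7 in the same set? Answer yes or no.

Step 1: union(10, 3) -> merged; set of 10 now {3, 10}
Step 2: find(5) -> no change; set of 5 is {5}
Step 3: union(3, 4) -> merged; set of 3 now {3, 4, 10}
Step 4: union(13, 10) -> merged; set of 13 now {3, 4, 10, 13}
Step 5: union(12, 2) -> merged; set of 12 now {2, 12}
Step 6: union(13, 10) -> already same set; set of 13 now {3, 4, 10, 13}
Step 7: union(4, 1) -> merged; set of 4 now {1, 3, 4, 10, 13}
Step 8: union(10, 13) -> already same set; set of 10 now {1, 3, 4, 10, 13}
Step 9: union(8, 7) -> merged; set of 8 now {7, 8}
Set of 4: {1, 3, 4, 10, 13}; 7 is not a member.

Answer: no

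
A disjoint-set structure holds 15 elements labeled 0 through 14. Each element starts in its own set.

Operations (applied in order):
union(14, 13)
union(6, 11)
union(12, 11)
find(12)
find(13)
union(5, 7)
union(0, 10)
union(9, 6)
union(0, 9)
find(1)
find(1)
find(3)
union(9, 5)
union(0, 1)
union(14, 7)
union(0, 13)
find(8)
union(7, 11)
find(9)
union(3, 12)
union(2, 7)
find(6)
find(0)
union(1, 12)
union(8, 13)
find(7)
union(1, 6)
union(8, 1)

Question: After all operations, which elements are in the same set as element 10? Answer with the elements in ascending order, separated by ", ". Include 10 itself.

Step 1: union(14, 13) -> merged; set of 14 now {13, 14}
Step 2: union(6, 11) -> merged; set of 6 now {6, 11}
Step 3: union(12, 11) -> merged; set of 12 now {6, 11, 12}
Step 4: find(12) -> no change; set of 12 is {6, 11, 12}
Step 5: find(13) -> no change; set of 13 is {13, 14}
Step 6: union(5, 7) -> merged; set of 5 now {5, 7}
Step 7: union(0, 10) -> merged; set of 0 now {0, 10}
Step 8: union(9, 6) -> merged; set of 9 now {6, 9, 11, 12}
Step 9: union(0, 9) -> merged; set of 0 now {0, 6, 9, 10, 11, 12}
Step 10: find(1) -> no change; set of 1 is {1}
Step 11: find(1) -> no change; set of 1 is {1}
Step 12: find(3) -> no change; set of 3 is {3}
Step 13: union(9, 5) -> merged; set of 9 now {0, 5, 6, 7, 9, 10, 11, 12}
Step 14: union(0, 1) -> merged; set of 0 now {0, 1, 5, 6, 7, 9, 10, 11, 12}
Step 15: union(14, 7) -> merged; set of 14 now {0, 1, 5, 6, 7, 9, 10, 11, 12, 13, 14}
Step 16: union(0, 13) -> already same set; set of 0 now {0, 1, 5, 6, 7, 9, 10, 11, 12, 13, 14}
Step 17: find(8) -> no change; set of 8 is {8}
Step 18: union(7, 11) -> already same set; set of 7 now {0, 1, 5, 6, 7, 9, 10, 11, 12, 13, 14}
Step 19: find(9) -> no change; set of 9 is {0, 1, 5, 6, 7, 9, 10, 11, 12, 13, 14}
Step 20: union(3, 12) -> merged; set of 3 now {0, 1, 3, 5, 6, 7, 9, 10, 11, 12, 13, 14}
Step 21: union(2, 7) -> merged; set of 2 now {0, 1, 2, 3, 5, 6, 7, 9, 10, 11, 12, 13, 14}
Step 22: find(6) -> no change; set of 6 is {0, 1, 2, 3, 5, 6, 7, 9, 10, 11, 12, 13, 14}
Step 23: find(0) -> no change; set of 0 is {0, 1, 2, 3, 5, 6, 7, 9, 10, 11, 12, 13, 14}
Step 24: union(1, 12) -> already same set; set of 1 now {0, 1, 2, 3, 5, 6, 7, 9, 10, 11, 12, 13, 14}
Step 25: union(8, 13) -> merged; set of 8 now {0, 1, 2, 3, 5, 6, 7, 8, 9, 10, 11, 12, 13, 14}
Step 26: find(7) -> no change; set of 7 is {0, 1, 2, 3, 5, 6, 7, 8, 9, 10, 11, 12, 13, 14}
Step 27: union(1, 6) -> already same set; set of 1 now {0, 1, 2, 3, 5, 6, 7, 8, 9, 10, 11, 12, 13, 14}
Step 28: union(8, 1) -> already same set; set of 8 now {0, 1, 2, 3, 5, 6, 7, 8, 9, 10, 11, 12, 13, 14}
Component of 10: {0, 1, 2, 3, 5, 6, 7, 8, 9, 10, 11, 12, 13, 14}

Answer: 0, 1, 2, 3, 5, 6, 7, 8, 9, 10, 11, 12, 13, 14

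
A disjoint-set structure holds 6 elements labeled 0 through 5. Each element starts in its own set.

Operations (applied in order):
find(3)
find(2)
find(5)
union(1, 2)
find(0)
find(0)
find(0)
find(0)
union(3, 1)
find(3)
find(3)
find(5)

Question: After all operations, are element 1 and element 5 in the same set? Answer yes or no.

Answer: no

Derivation:
Step 1: find(3) -> no change; set of 3 is {3}
Step 2: find(2) -> no change; set of 2 is {2}
Step 3: find(5) -> no change; set of 5 is {5}
Step 4: union(1, 2) -> merged; set of 1 now {1, 2}
Step 5: find(0) -> no change; set of 0 is {0}
Step 6: find(0) -> no change; set of 0 is {0}
Step 7: find(0) -> no change; set of 0 is {0}
Step 8: find(0) -> no change; set of 0 is {0}
Step 9: union(3, 1) -> merged; set of 3 now {1, 2, 3}
Step 10: find(3) -> no change; set of 3 is {1, 2, 3}
Step 11: find(3) -> no change; set of 3 is {1, 2, 3}
Step 12: find(5) -> no change; set of 5 is {5}
Set of 1: {1, 2, 3}; 5 is not a member.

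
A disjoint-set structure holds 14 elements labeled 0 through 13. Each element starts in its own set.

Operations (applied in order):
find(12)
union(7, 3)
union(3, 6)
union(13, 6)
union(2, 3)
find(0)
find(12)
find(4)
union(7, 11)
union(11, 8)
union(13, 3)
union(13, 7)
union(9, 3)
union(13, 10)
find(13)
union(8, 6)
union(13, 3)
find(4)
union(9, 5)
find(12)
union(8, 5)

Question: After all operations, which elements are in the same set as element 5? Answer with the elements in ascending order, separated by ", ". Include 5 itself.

Step 1: find(12) -> no change; set of 12 is {12}
Step 2: union(7, 3) -> merged; set of 7 now {3, 7}
Step 3: union(3, 6) -> merged; set of 3 now {3, 6, 7}
Step 4: union(13, 6) -> merged; set of 13 now {3, 6, 7, 13}
Step 5: union(2, 3) -> merged; set of 2 now {2, 3, 6, 7, 13}
Step 6: find(0) -> no change; set of 0 is {0}
Step 7: find(12) -> no change; set of 12 is {12}
Step 8: find(4) -> no change; set of 4 is {4}
Step 9: union(7, 11) -> merged; set of 7 now {2, 3, 6, 7, 11, 13}
Step 10: union(11, 8) -> merged; set of 11 now {2, 3, 6, 7, 8, 11, 13}
Step 11: union(13, 3) -> already same set; set of 13 now {2, 3, 6, 7, 8, 11, 13}
Step 12: union(13, 7) -> already same set; set of 13 now {2, 3, 6, 7, 8, 11, 13}
Step 13: union(9, 3) -> merged; set of 9 now {2, 3, 6, 7, 8, 9, 11, 13}
Step 14: union(13, 10) -> merged; set of 13 now {2, 3, 6, 7, 8, 9, 10, 11, 13}
Step 15: find(13) -> no change; set of 13 is {2, 3, 6, 7, 8, 9, 10, 11, 13}
Step 16: union(8, 6) -> already same set; set of 8 now {2, 3, 6, 7, 8, 9, 10, 11, 13}
Step 17: union(13, 3) -> already same set; set of 13 now {2, 3, 6, 7, 8, 9, 10, 11, 13}
Step 18: find(4) -> no change; set of 4 is {4}
Step 19: union(9, 5) -> merged; set of 9 now {2, 3, 5, 6, 7, 8, 9, 10, 11, 13}
Step 20: find(12) -> no change; set of 12 is {12}
Step 21: union(8, 5) -> already same set; set of 8 now {2, 3, 5, 6, 7, 8, 9, 10, 11, 13}
Component of 5: {2, 3, 5, 6, 7, 8, 9, 10, 11, 13}

Answer: 2, 3, 5, 6, 7, 8, 9, 10, 11, 13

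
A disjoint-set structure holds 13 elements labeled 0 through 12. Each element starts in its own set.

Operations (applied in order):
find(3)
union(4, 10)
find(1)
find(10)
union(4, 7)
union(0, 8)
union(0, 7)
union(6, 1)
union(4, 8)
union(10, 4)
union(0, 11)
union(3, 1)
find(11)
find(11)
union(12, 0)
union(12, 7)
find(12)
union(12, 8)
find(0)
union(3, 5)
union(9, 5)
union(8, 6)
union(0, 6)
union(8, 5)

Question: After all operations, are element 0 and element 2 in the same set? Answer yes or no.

Step 1: find(3) -> no change; set of 3 is {3}
Step 2: union(4, 10) -> merged; set of 4 now {4, 10}
Step 3: find(1) -> no change; set of 1 is {1}
Step 4: find(10) -> no change; set of 10 is {4, 10}
Step 5: union(4, 7) -> merged; set of 4 now {4, 7, 10}
Step 6: union(0, 8) -> merged; set of 0 now {0, 8}
Step 7: union(0, 7) -> merged; set of 0 now {0, 4, 7, 8, 10}
Step 8: union(6, 1) -> merged; set of 6 now {1, 6}
Step 9: union(4, 8) -> already same set; set of 4 now {0, 4, 7, 8, 10}
Step 10: union(10, 4) -> already same set; set of 10 now {0, 4, 7, 8, 10}
Step 11: union(0, 11) -> merged; set of 0 now {0, 4, 7, 8, 10, 11}
Step 12: union(3, 1) -> merged; set of 3 now {1, 3, 6}
Step 13: find(11) -> no change; set of 11 is {0, 4, 7, 8, 10, 11}
Step 14: find(11) -> no change; set of 11 is {0, 4, 7, 8, 10, 11}
Step 15: union(12, 0) -> merged; set of 12 now {0, 4, 7, 8, 10, 11, 12}
Step 16: union(12, 7) -> already same set; set of 12 now {0, 4, 7, 8, 10, 11, 12}
Step 17: find(12) -> no change; set of 12 is {0, 4, 7, 8, 10, 11, 12}
Step 18: union(12, 8) -> already same set; set of 12 now {0, 4, 7, 8, 10, 11, 12}
Step 19: find(0) -> no change; set of 0 is {0, 4, 7, 8, 10, 11, 12}
Step 20: union(3, 5) -> merged; set of 3 now {1, 3, 5, 6}
Step 21: union(9, 5) -> merged; set of 9 now {1, 3, 5, 6, 9}
Step 22: union(8, 6) -> merged; set of 8 now {0, 1, 3, 4, 5, 6, 7, 8, 9, 10, 11, 12}
Step 23: union(0, 6) -> already same set; set of 0 now {0, 1, 3, 4, 5, 6, 7, 8, 9, 10, 11, 12}
Step 24: union(8, 5) -> already same set; set of 8 now {0, 1, 3, 4, 5, 6, 7, 8, 9, 10, 11, 12}
Set of 0: {0, 1, 3, 4, 5, 6, 7, 8, 9, 10, 11, 12}; 2 is not a member.

Answer: no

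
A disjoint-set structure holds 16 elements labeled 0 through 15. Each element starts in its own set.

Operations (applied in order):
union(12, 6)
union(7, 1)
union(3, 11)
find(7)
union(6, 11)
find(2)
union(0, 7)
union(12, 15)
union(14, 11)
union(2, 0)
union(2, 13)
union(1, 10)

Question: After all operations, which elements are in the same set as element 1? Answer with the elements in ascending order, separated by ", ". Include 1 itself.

Answer: 0, 1, 2, 7, 10, 13

Derivation:
Step 1: union(12, 6) -> merged; set of 12 now {6, 12}
Step 2: union(7, 1) -> merged; set of 7 now {1, 7}
Step 3: union(3, 11) -> merged; set of 3 now {3, 11}
Step 4: find(7) -> no change; set of 7 is {1, 7}
Step 5: union(6, 11) -> merged; set of 6 now {3, 6, 11, 12}
Step 6: find(2) -> no change; set of 2 is {2}
Step 7: union(0, 7) -> merged; set of 0 now {0, 1, 7}
Step 8: union(12, 15) -> merged; set of 12 now {3, 6, 11, 12, 15}
Step 9: union(14, 11) -> merged; set of 14 now {3, 6, 11, 12, 14, 15}
Step 10: union(2, 0) -> merged; set of 2 now {0, 1, 2, 7}
Step 11: union(2, 13) -> merged; set of 2 now {0, 1, 2, 7, 13}
Step 12: union(1, 10) -> merged; set of 1 now {0, 1, 2, 7, 10, 13}
Component of 1: {0, 1, 2, 7, 10, 13}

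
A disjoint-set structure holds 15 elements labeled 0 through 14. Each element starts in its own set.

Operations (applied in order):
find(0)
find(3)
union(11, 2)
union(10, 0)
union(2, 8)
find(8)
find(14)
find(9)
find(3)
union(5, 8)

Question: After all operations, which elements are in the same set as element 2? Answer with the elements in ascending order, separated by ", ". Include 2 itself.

Step 1: find(0) -> no change; set of 0 is {0}
Step 2: find(3) -> no change; set of 3 is {3}
Step 3: union(11, 2) -> merged; set of 11 now {2, 11}
Step 4: union(10, 0) -> merged; set of 10 now {0, 10}
Step 5: union(2, 8) -> merged; set of 2 now {2, 8, 11}
Step 6: find(8) -> no change; set of 8 is {2, 8, 11}
Step 7: find(14) -> no change; set of 14 is {14}
Step 8: find(9) -> no change; set of 9 is {9}
Step 9: find(3) -> no change; set of 3 is {3}
Step 10: union(5, 8) -> merged; set of 5 now {2, 5, 8, 11}
Component of 2: {2, 5, 8, 11}

Answer: 2, 5, 8, 11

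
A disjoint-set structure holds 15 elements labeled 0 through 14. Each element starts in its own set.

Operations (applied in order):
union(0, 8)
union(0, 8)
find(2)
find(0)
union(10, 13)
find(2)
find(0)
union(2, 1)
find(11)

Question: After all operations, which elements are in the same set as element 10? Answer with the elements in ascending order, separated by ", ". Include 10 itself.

Answer: 10, 13

Derivation:
Step 1: union(0, 8) -> merged; set of 0 now {0, 8}
Step 2: union(0, 8) -> already same set; set of 0 now {0, 8}
Step 3: find(2) -> no change; set of 2 is {2}
Step 4: find(0) -> no change; set of 0 is {0, 8}
Step 5: union(10, 13) -> merged; set of 10 now {10, 13}
Step 6: find(2) -> no change; set of 2 is {2}
Step 7: find(0) -> no change; set of 0 is {0, 8}
Step 8: union(2, 1) -> merged; set of 2 now {1, 2}
Step 9: find(11) -> no change; set of 11 is {11}
Component of 10: {10, 13}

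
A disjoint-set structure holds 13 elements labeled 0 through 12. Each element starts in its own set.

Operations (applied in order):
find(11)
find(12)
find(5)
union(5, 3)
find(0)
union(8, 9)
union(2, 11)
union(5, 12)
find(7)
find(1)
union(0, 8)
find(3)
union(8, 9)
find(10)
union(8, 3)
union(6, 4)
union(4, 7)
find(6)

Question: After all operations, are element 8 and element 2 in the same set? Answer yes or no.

Answer: no

Derivation:
Step 1: find(11) -> no change; set of 11 is {11}
Step 2: find(12) -> no change; set of 12 is {12}
Step 3: find(5) -> no change; set of 5 is {5}
Step 4: union(5, 3) -> merged; set of 5 now {3, 5}
Step 5: find(0) -> no change; set of 0 is {0}
Step 6: union(8, 9) -> merged; set of 8 now {8, 9}
Step 7: union(2, 11) -> merged; set of 2 now {2, 11}
Step 8: union(5, 12) -> merged; set of 5 now {3, 5, 12}
Step 9: find(7) -> no change; set of 7 is {7}
Step 10: find(1) -> no change; set of 1 is {1}
Step 11: union(0, 8) -> merged; set of 0 now {0, 8, 9}
Step 12: find(3) -> no change; set of 3 is {3, 5, 12}
Step 13: union(8, 9) -> already same set; set of 8 now {0, 8, 9}
Step 14: find(10) -> no change; set of 10 is {10}
Step 15: union(8, 3) -> merged; set of 8 now {0, 3, 5, 8, 9, 12}
Step 16: union(6, 4) -> merged; set of 6 now {4, 6}
Step 17: union(4, 7) -> merged; set of 4 now {4, 6, 7}
Step 18: find(6) -> no change; set of 6 is {4, 6, 7}
Set of 8: {0, 3, 5, 8, 9, 12}; 2 is not a member.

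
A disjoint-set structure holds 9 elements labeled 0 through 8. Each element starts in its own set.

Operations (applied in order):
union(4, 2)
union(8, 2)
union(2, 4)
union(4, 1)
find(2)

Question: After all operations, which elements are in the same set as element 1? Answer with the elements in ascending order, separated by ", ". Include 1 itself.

Answer: 1, 2, 4, 8

Derivation:
Step 1: union(4, 2) -> merged; set of 4 now {2, 4}
Step 2: union(8, 2) -> merged; set of 8 now {2, 4, 8}
Step 3: union(2, 4) -> already same set; set of 2 now {2, 4, 8}
Step 4: union(4, 1) -> merged; set of 4 now {1, 2, 4, 8}
Step 5: find(2) -> no change; set of 2 is {1, 2, 4, 8}
Component of 1: {1, 2, 4, 8}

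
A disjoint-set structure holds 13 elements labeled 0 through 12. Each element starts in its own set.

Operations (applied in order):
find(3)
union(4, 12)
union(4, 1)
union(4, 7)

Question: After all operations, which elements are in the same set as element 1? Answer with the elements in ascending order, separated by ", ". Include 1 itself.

Step 1: find(3) -> no change; set of 3 is {3}
Step 2: union(4, 12) -> merged; set of 4 now {4, 12}
Step 3: union(4, 1) -> merged; set of 4 now {1, 4, 12}
Step 4: union(4, 7) -> merged; set of 4 now {1, 4, 7, 12}
Component of 1: {1, 4, 7, 12}

Answer: 1, 4, 7, 12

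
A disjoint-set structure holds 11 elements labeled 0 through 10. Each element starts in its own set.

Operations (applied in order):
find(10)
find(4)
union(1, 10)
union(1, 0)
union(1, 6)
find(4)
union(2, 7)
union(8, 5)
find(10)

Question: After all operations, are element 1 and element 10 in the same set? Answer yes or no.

Answer: yes

Derivation:
Step 1: find(10) -> no change; set of 10 is {10}
Step 2: find(4) -> no change; set of 4 is {4}
Step 3: union(1, 10) -> merged; set of 1 now {1, 10}
Step 4: union(1, 0) -> merged; set of 1 now {0, 1, 10}
Step 5: union(1, 6) -> merged; set of 1 now {0, 1, 6, 10}
Step 6: find(4) -> no change; set of 4 is {4}
Step 7: union(2, 7) -> merged; set of 2 now {2, 7}
Step 8: union(8, 5) -> merged; set of 8 now {5, 8}
Step 9: find(10) -> no change; set of 10 is {0, 1, 6, 10}
Set of 1: {0, 1, 6, 10}; 10 is a member.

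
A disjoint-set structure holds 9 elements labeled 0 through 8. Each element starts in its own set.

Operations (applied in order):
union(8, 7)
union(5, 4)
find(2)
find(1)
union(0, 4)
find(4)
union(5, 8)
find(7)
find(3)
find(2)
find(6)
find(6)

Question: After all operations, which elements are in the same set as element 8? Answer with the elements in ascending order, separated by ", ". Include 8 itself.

Step 1: union(8, 7) -> merged; set of 8 now {7, 8}
Step 2: union(5, 4) -> merged; set of 5 now {4, 5}
Step 3: find(2) -> no change; set of 2 is {2}
Step 4: find(1) -> no change; set of 1 is {1}
Step 5: union(0, 4) -> merged; set of 0 now {0, 4, 5}
Step 6: find(4) -> no change; set of 4 is {0, 4, 5}
Step 7: union(5, 8) -> merged; set of 5 now {0, 4, 5, 7, 8}
Step 8: find(7) -> no change; set of 7 is {0, 4, 5, 7, 8}
Step 9: find(3) -> no change; set of 3 is {3}
Step 10: find(2) -> no change; set of 2 is {2}
Step 11: find(6) -> no change; set of 6 is {6}
Step 12: find(6) -> no change; set of 6 is {6}
Component of 8: {0, 4, 5, 7, 8}

Answer: 0, 4, 5, 7, 8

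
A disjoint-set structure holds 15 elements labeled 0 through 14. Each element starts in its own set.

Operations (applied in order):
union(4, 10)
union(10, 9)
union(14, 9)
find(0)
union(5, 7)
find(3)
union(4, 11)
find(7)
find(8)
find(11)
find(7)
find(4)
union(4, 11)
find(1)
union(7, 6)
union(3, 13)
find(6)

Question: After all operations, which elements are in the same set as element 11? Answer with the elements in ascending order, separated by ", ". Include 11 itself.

Answer: 4, 9, 10, 11, 14

Derivation:
Step 1: union(4, 10) -> merged; set of 4 now {4, 10}
Step 2: union(10, 9) -> merged; set of 10 now {4, 9, 10}
Step 3: union(14, 9) -> merged; set of 14 now {4, 9, 10, 14}
Step 4: find(0) -> no change; set of 0 is {0}
Step 5: union(5, 7) -> merged; set of 5 now {5, 7}
Step 6: find(3) -> no change; set of 3 is {3}
Step 7: union(4, 11) -> merged; set of 4 now {4, 9, 10, 11, 14}
Step 8: find(7) -> no change; set of 7 is {5, 7}
Step 9: find(8) -> no change; set of 8 is {8}
Step 10: find(11) -> no change; set of 11 is {4, 9, 10, 11, 14}
Step 11: find(7) -> no change; set of 7 is {5, 7}
Step 12: find(4) -> no change; set of 4 is {4, 9, 10, 11, 14}
Step 13: union(4, 11) -> already same set; set of 4 now {4, 9, 10, 11, 14}
Step 14: find(1) -> no change; set of 1 is {1}
Step 15: union(7, 6) -> merged; set of 7 now {5, 6, 7}
Step 16: union(3, 13) -> merged; set of 3 now {3, 13}
Step 17: find(6) -> no change; set of 6 is {5, 6, 7}
Component of 11: {4, 9, 10, 11, 14}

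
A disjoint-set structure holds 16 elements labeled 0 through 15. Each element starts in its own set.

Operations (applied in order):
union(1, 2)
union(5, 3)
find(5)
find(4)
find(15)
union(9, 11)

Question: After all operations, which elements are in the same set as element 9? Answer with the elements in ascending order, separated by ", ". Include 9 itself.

Answer: 9, 11

Derivation:
Step 1: union(1, 2) -> merged; set of 1 now {1, 2}
Step 2: union(5, 3) -> merged; set of 5 now {3, 5}
Step 3: find(5) -> no change; set of 5 is {3, 5}
Step 4: find(4) -> no change; set of 4 is {4}
Step 5: find(15) -> no change; set of 15 is {15}
Step 6: union(9, 11) -> merged; set of 9 now {9, 11}
Component of 9: {9, 11}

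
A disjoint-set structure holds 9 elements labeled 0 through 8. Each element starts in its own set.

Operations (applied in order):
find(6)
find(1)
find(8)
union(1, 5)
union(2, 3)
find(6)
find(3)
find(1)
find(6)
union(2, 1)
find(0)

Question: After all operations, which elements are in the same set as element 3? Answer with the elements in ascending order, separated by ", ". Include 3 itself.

Answer: 1, 2, 3, 5

Derivation:
Step 1: find(6) -> no change; set of 6 is {6}
Step 2: find(1) -> no change; set of 1 is {1}
Step 3: find(8) -> no change; set of 8 is {8}
Step 4: union(1, 5) -> merged; set of 1 now {1, 5}
Step 5: union(2, 3) -> merged; set of 2 now {2, 3}
Step 6: find(6) -> no change; set of 6 is {6}
Step 7: find(3) -> no change; set of 3 is {2, 3}
Step 8: find(1) -> no change; set of 1 is {1, 5}
Step 9: find(6) -> no change; set of 6 is {6}
Step 10: union(2, 1) -> merged; set of 2 now {1, 2, 3, 5}
Step 11: find(0) -> no change; set of 0 is {0}
Component of 3: {1, 2, 3, 5}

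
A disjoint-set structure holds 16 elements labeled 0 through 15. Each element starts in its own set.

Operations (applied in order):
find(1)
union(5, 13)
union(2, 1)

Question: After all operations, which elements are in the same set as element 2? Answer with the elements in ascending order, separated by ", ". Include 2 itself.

Step 1: find(1) -> no change; set of 1 is {1}
Step 2: union(5, 13) -> merged; set of 5 now {5, 13}
Step 3: union(2, 1) -> merged; set of 2 now {1, 2}
Component of 2: {1, 2}

Answer: 1, 2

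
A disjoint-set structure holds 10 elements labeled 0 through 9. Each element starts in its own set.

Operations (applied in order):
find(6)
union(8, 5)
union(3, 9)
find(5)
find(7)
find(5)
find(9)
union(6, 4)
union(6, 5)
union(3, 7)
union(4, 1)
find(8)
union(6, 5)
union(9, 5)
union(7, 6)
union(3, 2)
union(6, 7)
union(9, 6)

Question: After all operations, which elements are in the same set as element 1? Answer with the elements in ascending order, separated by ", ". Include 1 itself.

Step 1: find(6) -> no change; set of 6 is {6}
Step 2: union(8, 5) -> merged; set of 8 now {5, 8}
Step 3: union(3, 9) -> merged; set of 3 now {3, 9}
Step 4: find(5) -> no change; set of 5 is {5, 8}
Step 5: find(7) -> no change; set of 7 is {7}
Step 6: find(5) -> no change; set of 5 is {5, 8}
Step 7: find(9) -> no change; set of 9 is {3, 9}
Step 8: union(6, 4) -> merged; set of 6 now {4, 6}
Step 9: union(6, 5) -> merged; set of 6 now {4, 5, 6, 8}
Step 10: union(3, 7) -> merged; set of 3 now {3, 7, 9}
Step 11: union(4, 1) -> merged; set of 4 now {1, 4, 5, 6, 8}
Step 12: find(8) -> no change; set of 8 is {1, 4, 5, 6, 8}
Step 13: union(6, 5) -> already same set; set of 6 now {1, 4, 5, 6, 8}
Step 14: union(9, 5) -> merged; set of 9 now {1, 3, 4, 5, 6, 7, 8, 9}
Step 15: union(7, 6) -> already same set; set of 7 now {1, 3, 4, 5, 6, 7, 8, 9}
Step 16: union(3, 2) -> merged; set of 3 now {1, 2, 3, 4, 5, 6, 7, 8, 9}
Step 17: union(6, 7) -> already same set; set of 6 now {1, 2, 3, 4, 5, 6, 7, 8, 9}
Step 18: union(9, 6) -> already same set; set of 9 now {1, 2, 3, 4, 5, 6, 7, 8, 9}
Component of 1: {1, 2, 3, 4, 5, 6, 7, 8, 9}

Answer: 1, 2, 3, 4, 5, 6, 7, 8, 9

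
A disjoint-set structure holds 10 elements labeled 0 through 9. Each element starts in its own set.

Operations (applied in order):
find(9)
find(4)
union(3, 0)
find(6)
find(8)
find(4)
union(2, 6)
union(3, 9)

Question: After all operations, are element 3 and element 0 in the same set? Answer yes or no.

Answer: yes

Derivation:
Step 1: find(9) -> no change; set of 9 is {9}
Step 2: find(4) -> no change; set of 4 is {4}
Step 3: union(3, 0) -> merged; set of 3 now {0, 3}
Step 4: find(6) -> no change; set of 6 is {6}
Step 5: find(8) -> no change; set of 8 is {8}
Step 6: find(4) -> no change; set of 4 is {4}
Step 7: union(2, 6) -> merged; set of 2 now {2, 6}
Step 8: union(3, 9) -> merged; set of 3 now {0, 3, 9}
Set of 3: {0, 3, 9}; 0 is a member.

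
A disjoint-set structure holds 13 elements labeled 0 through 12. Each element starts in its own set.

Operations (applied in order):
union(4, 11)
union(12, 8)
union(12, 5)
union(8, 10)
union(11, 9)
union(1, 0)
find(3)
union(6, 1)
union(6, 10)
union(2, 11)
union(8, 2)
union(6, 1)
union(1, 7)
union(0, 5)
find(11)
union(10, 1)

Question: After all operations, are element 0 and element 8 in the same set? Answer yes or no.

Answer: yes

Derivation:
Step 1: union(4, 11) -> merged; set of 4 now {4, 11}
Step 2: union(12, 8) -> merged; set of 12 now {8, 12}
Step 3: union(12, 5) -> merged; set of 12 now {5, 8, 12}
Step 4: union(8, 10) -> merged; set of 8 now {5, 8, 10, 12}
Step 5: union(11, 9) -> merged; set of 11 now {4, 9, 11}
Step 6: union(1, 0) -> merged; set of 1 now {0, 1}
Step 7: find(3) -> no change; set of 3 is {3}
Step 8: union(6, 1) -> merged; set of 6 now {0, 1, 6}
Step 9: union(6, 10) -> merged; set of 6 now {0, 1, 5, 6, 8, 10, 12}
Step 10: union(2, 11) -> merged; set of 2 now {2, 4, 9, 11}
Step 11: union(8, 2) -> merged; set of 8 now {0, 1, 2, 4, 5, 6, 8, 9, 10, 11, 12}
Step 12: union(6, 1) -> already same set; set of 6 now {0, 1, 2, 4, 5, 6, 8, 9, 10, 11, 12}
Step 13: union(1, 7) -> merged; set of 1 now {0, 1, 2, 4, 5, 6, 7, 8, 9, 10, 11, 12}
Step 14: union(0, 5) -> already same set; set of 0 now {0, 1, 2, 4, 5, 6, 7, 8, 9, 10, 11, 12}
Step 15: find(11) -> no change; set of 11 is {0, 1, 2, 4, 5, 6, 7, 8, 9, 10, 11, 12}
Step 16: union(10, 1) -> already same set; set of 10 now {0, 1, 2, 4, 5, 6, 7, 8, 9, 10, 11, 12}
Set of 0: {0, 1, 2, 4, 5, 6, 7, 8, 9, 10, 11, 12}; 8 is a member.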